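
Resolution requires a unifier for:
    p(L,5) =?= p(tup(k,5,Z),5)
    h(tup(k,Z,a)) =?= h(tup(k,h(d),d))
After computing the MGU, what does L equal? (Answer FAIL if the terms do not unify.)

FAIL

Decompose p/2: L =?= tup(k,5,Z),  5 =?= 5.
Bind L := tup(k,5,Z); no other remaining equation mentions L.
Delete trivial equation 5 =?= 5.
Decompose h/1: tup(k,Z,a) =?= tup(k,h(d),d).
Decompose tup/3: k =?= k,  Z =?= h(d),  a =?= d.
Delete trivial equation k =?= k.
Bind Z := h(d); no other remaining equation mentions Z. Substituting into the earlier binding gives L := tup(k,5,h(d)).
Clash: constants a and d differ; no unifier exists.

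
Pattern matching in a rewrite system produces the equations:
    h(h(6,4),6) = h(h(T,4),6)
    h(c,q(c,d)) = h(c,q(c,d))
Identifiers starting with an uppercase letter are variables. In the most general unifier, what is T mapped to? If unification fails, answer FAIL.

6

Decompose h/2: h(6,4) = h(T,4),  6 = 6.
Decompose h/2: 6 = T,  4 = 4.
Bind T := 6; no other remaining equation mentions T.
Delete trivial equation 4 = 4.
Delete trivial equation 6 = 6.
Delete trivial equation h(c,q(c,d)) = h(c,q(c,d)).
MGU = { T -> 6 }, so T -> 6.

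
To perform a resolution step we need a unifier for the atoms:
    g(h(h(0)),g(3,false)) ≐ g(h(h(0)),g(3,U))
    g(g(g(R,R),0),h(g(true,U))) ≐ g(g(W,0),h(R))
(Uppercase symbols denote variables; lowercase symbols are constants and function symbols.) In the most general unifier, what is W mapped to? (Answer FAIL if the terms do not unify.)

g(g(true,false),g(true,false))

Decompose g/2: h(h(0)) ≐ h(h(0)),  g(3,false) ≐ g(3,U).
Delete trivial equation h(h(0)) ≐ h(h(0)).
Decompose g/2: 3 ≐ 3,  false ≐ U.
Delete trivial equation 3 ≐ 3.
Bind U := false; substituting into the remaining equation gives: g(g(g(R,R),0),h(g(true,false))) ≐ g(g(W,0),h(R)).
Decompose g/2: g(g(R,R),0) ≐ g(W,0),  h(g(true,false)) ≐ h(R).
Decompose g/2: g(R,R) ≐ W,  0 ≐ 0.
Bind W := g(R,R); no other remaining equation mentions W.
Delete trivial equation 0 ≐ 0.
Decompose h/1: g(true,false) ≐ R.
Bind R := g(true,false). Substituting into the earlier binding gives W := g(g(true,false),g(true,false)).
MGU = { U ↦ false, W ↦ g(g(true,false),g(true,false)), R ↦ g(true,false) }, so W ↦ g(g(true,false),g(true,false)).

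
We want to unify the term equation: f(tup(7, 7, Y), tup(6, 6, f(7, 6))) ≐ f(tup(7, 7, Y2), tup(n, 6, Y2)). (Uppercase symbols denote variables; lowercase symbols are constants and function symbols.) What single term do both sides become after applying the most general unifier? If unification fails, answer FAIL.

Decompose f/2: tup(7, 7, Y) ≐ tup(7, 7, Y2),  tup(6, 6, f(7, 6)) ≐ tup(n, 6, Y2).
Decompose tup/3: 7 ≐ 7,  7 ≐ 7,  Y ≐ Y2.
Delete trivial equation 7 ≐ 7.
Delete trivial equation 7 ≐ 7.
Bind Y := Y2; no other remaining equation mentions Y.
Decompose tup/3: 6 ≐ n,  6 ≐ 6,  f(7, 6) ≐ Y2.
Clash: constants 6 and n differ; no unifier exists.

FAIL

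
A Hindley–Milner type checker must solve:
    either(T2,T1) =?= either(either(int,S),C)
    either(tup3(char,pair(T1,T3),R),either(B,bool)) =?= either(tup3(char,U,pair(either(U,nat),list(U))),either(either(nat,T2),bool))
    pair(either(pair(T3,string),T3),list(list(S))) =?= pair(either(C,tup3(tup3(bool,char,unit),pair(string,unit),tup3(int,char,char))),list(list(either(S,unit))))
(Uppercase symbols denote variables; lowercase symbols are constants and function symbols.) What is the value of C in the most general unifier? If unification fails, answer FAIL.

Decompose either/2: T2 =?= either(int,S),  T1 =?= C.
Bind T2 := either(int,S); substituting into the one remaining equation that mentions T2 gives: either(tup3(char,pair(T1,T3),R),either(B,bool)) =?= either(tup3(char,U,pair(either(U,nat),list(U))),either(either(nat,either(int,S)),bool)).
Bind T1 := C; substituting into the one remaining equation that mentions T1 gives: either(tup3(char,pair(C,T3),R),either(B,bool)) =?= either(tup3(char,U,pair(either(U,nat),list(U))),either(either(nat,either(int,S)),bool)).
Decompose either/2: tup3(char,pair(C,T3),R) =?= tup3(char,U,pair(either(U,nat),list(U))),  either(B,bool) =?= either(either(nat,either(int,S)),bool).
Decompose tup3/3: char =?= char,  pair(C,T3) =?= U,  R =?= pair(either(U,nat),list(U)).
Delete trivial equation char =?= char.
Bind U := pair(C,T3); substituting into the one remaining equation that mentions U gives: R =?= pair(either(pair(C,T3),nat),list(pair(C,T3))).
Bind R := pair(either(pair(C,T3),nat),list(pair(C,T3))); no other remaining equation mentions R.
Decompose either/2: B =?= either(nat,either(int,S)),  bool =?= bool.
Bind B := either(nat,either(int,S)); no other remaining equation mentions B.
Delete trivial equation bool =?= bool.
Decompose pair/2: either(pair(T3,string),T3) =?= either(C,tup3(tup3(bool,char,unit),pair(string,unit),tup3(int,char,char))),  list(list(S)) =?= list(list(either(S,unit))).
Decompose either/2: pair(T3,string) =?= C,  T3 =?= tup3(tup3(bool,char,unit),pair(string,unit),tup3(int,char,char)).
Bind C := pair(T3,string); no other remaining equation mentions C. Substituting into the earlier bindings gives T1 := pair(T3,string), U := pair(pair(T3,string),T3), R := pair(either(pair(pair(T3,string),T3),nat),list(pair(pair(T3,string),T3))).
Bind T3 := tup3(tup3(bool,char,unit),pair(string,unit),tup3(int,char,char)); no other remaining equation mentions T3. Substituting into the earlier bindings gives T1 := pair(tup3(tup3(bool,char,unit),pair(string,unit),tup3(int,char,char)),string), U := pair(pair(tup3(tup3(bool,char,unit),pair(string,unit),tup3(int,char,char)),string),tup3(tup3(bool,char,unit),pair(string,unit),tup3(int,char,char))), R := pair(either(pair(pair(tup3(tup3(bool,char,unit),pair(string,unit),tup3(int,char,char)),string),tup3(tup3(bool,char,unit),pair(string,unit),tup3(int,char,char))),nat),list(pair(pair(tup3(tup3(bool,char,unit),pair(string,unit),tup3(int,char,char)),string),tup3(tup3(bool,char,unit),pair(string,unit),tup3(int,char,char))))), C := pair(tup3(tup3(bool,char,unit),pair(string,unit),tup3(int,char,char)),string).
Decompose list/1: list(S) =?= list(either(S,unit)).
Decompose list/1: S =?= either(S,unit).
Occurs check fails: S occurs in either(S,unit); the equation S =?= either(S,unit) has no finite solution.

FAIL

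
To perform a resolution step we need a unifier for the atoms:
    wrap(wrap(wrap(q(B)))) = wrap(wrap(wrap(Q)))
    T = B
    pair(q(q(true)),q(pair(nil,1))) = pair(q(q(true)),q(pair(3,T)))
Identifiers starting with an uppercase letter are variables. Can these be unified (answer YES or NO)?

NO

Decompose wrap/1: wrap(wrap(q(B))) = wrap(wrap(Q)).
Decompose wrap/1: wrap(q(B)) = wrap(Q).
Decompose wrap/1: q(B) = Q.
Bind Q := q(B); no other remaining equation mentions Q.
Bind T := B; substituting into the remaining equation gives: pair(q(q(true)),q(pair(nil,1))) = pair(q(q(true)),q(pair(3,B))).
Decompose pair/2: q(q(true)) = q(q(true)),  q(pair(nil,1)) = q(pair(3,B)).
Delete trivial equation q(q(true)) = q(q(true)).
Decompose q/1: pair(nil,1) = pair(3,B).
Decompose pair/2: nil = 3,  1 = B.
Clash: constants nil and 3 differ; no unifier exists.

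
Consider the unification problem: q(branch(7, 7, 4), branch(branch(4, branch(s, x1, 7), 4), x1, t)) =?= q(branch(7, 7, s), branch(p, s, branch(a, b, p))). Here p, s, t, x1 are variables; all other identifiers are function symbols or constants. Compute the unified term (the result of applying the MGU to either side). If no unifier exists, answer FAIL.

Decompose q/2: branch(7, 7, 4) =?= branch(7, 7, s),  branch(branch(4, branch(s, x1, 7), 4), x1, t) =?= branch(p, s, branch(a, b, p)).
Decompose branch/3: 7 =?= 7,  7 =?= 7,  4 =?= s.
Delete trivial equation 7 =?= 7.
Delete trivial equation 7 =?= 7.
Bind s := 4; substituting into the remaining equation gives: branch(branch(4, branch(4, x1, 7), 4), x1, t) =?= branch(p, 4, branch(a, b, p)).
Decompose branch/3: branch(4, branch(4, x1, 7), 4) =?= p,  x1 =?= 4,  t =?= branch(a, b, p).
Bind p := branch(4, branch(4, x1, 7), 4); substituting into the one remaining equation that mentions p gives: t =?= branch(a, b, branch(4, branch(4, x1, 7), 4)).
Bind x1 := 4; substituting into the remaining equation gives: t =?= branch(a, b, branch(4, branch(4, 4, 7), 4)). Substituting into the earlier binding gives p := branch(4, branch(4, 4, 7), 4).
Bind t := branch(a, b, branch(4, branch(4, 4, 7), 4)).
Applying the MGU to either side gives q(branch(7, 7, 4), branch(branch(4, branch(4, 4, 7), 4), 4, branch(a, b, branch(4, branch(4, 4, 7), 4)))).

q(branch(7, 7, 4), branch(branch(4, branch(4, 4, 7), 4), 4, branch(a, b, branch(4, branch(4, 4, 7), 4))))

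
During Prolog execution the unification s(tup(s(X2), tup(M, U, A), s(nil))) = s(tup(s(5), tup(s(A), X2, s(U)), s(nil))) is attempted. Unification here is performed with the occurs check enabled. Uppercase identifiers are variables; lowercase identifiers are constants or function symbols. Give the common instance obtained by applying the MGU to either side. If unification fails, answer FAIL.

s(tup(s(5), tup(s(s(5)), 5, s(5)), s(nil)))

Decompose s/1: tup(s(X2), tup(M, U, A), s(nil)) = tup(s(5), tup(s(A), X2, s(U)), s(nil)).
Decompose tup/3: s(X2) = s(5),  tup(M, U, A) = tup(s(A), X2, s(U)),  s(nil) = s(nil).
Decompose s/1: X2 = 5.
Bind X2 := 5; substituting into the one remaining equation that mentions X2 gives: tup(M, U, A) = tup(s(A), 5, s(U)).
Decompose tup/3: M = s(A),  U = 5,  A = s(U).
Bind M := s(A); no other remaining equation mentions M.
Bind U := 5; substituting into the one remaining equation that mentions U gives: A = s(5).
Bind A := s(5); no other remaining equation mentions A. Substituting into the earlier binding gives M := s(s(5)).
Delete trivial equation s(nil) = s(nil).
Applying the MGU to either side gives s(tup(s(5), tup(s(s(5)), 5, s(5)), s(nil))).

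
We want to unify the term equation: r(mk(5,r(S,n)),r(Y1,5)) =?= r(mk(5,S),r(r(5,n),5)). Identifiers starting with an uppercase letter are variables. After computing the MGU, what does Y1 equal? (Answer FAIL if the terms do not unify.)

Decompose r/2: mk(5,r(S,n)) =?= mk(5,S),  r(Y1,5) =?= r(r(5,n),5).
Decompose mk/2: 5 =?= 5,  r(S,n) =?= S.
Delete trivial equation 5 =?= 5.
Occurs check fails: S occurs in r(S,n); the equation S =?= r(S,n) has no finite solution.

FAIL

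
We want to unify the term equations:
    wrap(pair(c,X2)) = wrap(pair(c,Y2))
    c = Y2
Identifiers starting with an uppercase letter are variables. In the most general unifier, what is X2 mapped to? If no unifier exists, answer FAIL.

Decompose wrap/1: pair(c,X2) = pair(c,Y2).
Decompose pair/2: c = c,  X2 = Y2.
Delete trivial equation c = c.
Bind X2 := Y2; no other remaining equation mentions X2.
Bind Y2 := c. Substituting into the earlier binding gives X2 := c.
MGU = { X2 -> c, Y2 -> c }, so X2 -> c.

c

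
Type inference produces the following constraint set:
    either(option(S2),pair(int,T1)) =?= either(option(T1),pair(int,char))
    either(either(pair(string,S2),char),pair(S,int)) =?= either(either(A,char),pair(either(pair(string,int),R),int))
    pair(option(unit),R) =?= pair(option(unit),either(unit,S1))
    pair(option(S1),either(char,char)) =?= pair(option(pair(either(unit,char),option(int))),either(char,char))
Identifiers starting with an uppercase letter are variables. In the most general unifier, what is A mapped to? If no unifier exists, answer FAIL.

Decompose either/2: option(S2) =?= option(T1),  pair(int,T1) =?= pair(int,char).
Decompose option/1: S2 =?= T1.
Bind S2 := T1; substituting into the one remaining equation that mentions S2 gives: either(either(pair(string,T1),char),pair(S,int)) =?= either(either(A,char),pair(either(pair(string,int),R),int)).
Decompose pair/2: int =?= int,  T1 =?= char.
Delete trivial equation int =?= int.
Bind T1 := char; substituting into the one remaining equation that mentions T1 gives: either(either(pair(string,char),char),pair(S,int)) =?= either(either(A,char),pair(either(pair(string,int),R),int)). Substituting into the earlier binding gives S2 := char.
Decompose either/2: either(pair(string,char),char) =?= either(A,char),  pair(S,int) =?= pair(either(pair(string,int),R),int).
Decompose either/2: pair(string,char) =?= A,  char =?= char.
Bind A := pair(string,char); no other remaining equation mentions A.
Delete trivial equation char =?= char.
Decompose pair/2: S =?= either(pair(string,int),R),  int =?= int.
Bind S := either(pair(string,int),R); no other remaining equation mentions S.
Delete trivial equation int =?= int.
Decompose pair/2: option(unit) =?= option(unit),  R =?= either(unit,S1).
Delete trivial equation option(unit) =?= option(unit).
Bind R := either(unit,S1); no other remaining equation mentions R. Substituting into the earlier binding gives S := either(pair(string,int),either(unit,S1)).
Decompose pair/2: option(S1) =?= option(pair(either(unit,char),option(int))),  either(char,char) =?= either(char,char).
Decompose option/1: S1 =?= pair(either(unit,char),option(int)).
Bind S1 := pair(either(unit,char),option(int)); no other remaining equation mentions S1. Substituting into the earlier bindings gives S := either(pair(string,int),either(unit,pair(either(unit,char),option(int)))), R := either(unit,pair(either(unit,char),option(int))).
Delete trivial equation either(char,char) =?= either(char,char).
MGU = { S2 ↦ char, T1 ↦ char, A ↦ pair(string,char), S ↦ either(pair(string,int),either(unit,pair(either(unit,char),option(int)))), R ↦ either(unit,pair(either(unit,char),option(int))), S1 ↦ pair(either(unit,char),option(int)) }, so A ↦ pair(string,char).

pair(string,char)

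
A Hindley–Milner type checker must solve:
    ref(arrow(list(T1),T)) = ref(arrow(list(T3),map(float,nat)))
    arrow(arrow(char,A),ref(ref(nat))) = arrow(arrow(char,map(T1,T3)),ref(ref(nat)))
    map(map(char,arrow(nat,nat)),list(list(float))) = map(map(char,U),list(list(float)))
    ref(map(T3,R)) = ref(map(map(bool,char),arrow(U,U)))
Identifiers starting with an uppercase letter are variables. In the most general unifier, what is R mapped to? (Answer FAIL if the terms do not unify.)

Decompose ref/1: arrow(list(T1),T) = arrow(list(T3),map(float,nat)).
Decompose arrow/2: list(T1) = list(T3),  T = map(float,nat).
Decompose list/1: T1 = T3.
Bind T1 := T3; substituting into the one remaining equation that mentions T1 gives: arrow(arrow(char,A),ref(ref(nat))) = arrow(arrow(char,map(T3,T3)),ref(ref(nat))).
Bind T := map(float,nat); no other remaining equation mentions T.
Decompose arrow/2: arrow(char,A) = arrow(char,map(T3,T3)),  ref(ref(nat)) = ref(ref(nat)).
Decompose arrow/2: char = char,  A = map(T3,T3).
Delete trivial equation char = char.
Bind A := map(T3,T3); no other remaining equation mentions A.
Delete trivial equation ref(ref(nat)) = ref(ref(nat)).
Decompose map/2: map(char,arrow(nat,nat)) = map(char,U),  list(list(float)) = list(list(float)).
Decompose map/2: char = char,  arrow(nat,nat) = U.
Delete trivial equation char = char.
Bind U := arrow(nat,nat); substituting into the one remaining equation that mentions U gives: ref(map(T3,R)) = ref(map(map(bool,char),arrow(arrow(nat,nat),arrow(nat,nat)))).
Delete trivial equation list(list(float)) = list(list(float)).
Decompose ref/1: map(T3,R) = map(map(bool,char),arrow(arrow(nat,nat),arrow(nat,nat))).
Decompose map/2: T3 = map(bool,char),  R = arrow(arrow(nat,nat),arrow(nat,nat)).
Bind T3 := map(bool,char); no other remaining equation mentions T3. Substituting into the earlier bindings gives T1 := map(bool,char), A := map(map(bool,char),map(bool,char)).
Bind R := arrow(arrow(nat,nat),arrow(nat,nat)).
MGU = { T1 ↦ map(bool,char), T ↦ map(float,nat), A ↦ map(map(bool,char),map(bool,char)), U ↦ arrow(nat,nat), T3 ↦ map(bool,char), R ↦ arrow(arrow(nat,nat),arrow(nat,nat)) }, so R ↦ arrow(arrow(nat,nat),arrow(nat,nat)).

arrow(arrow(nat,nat),arrow(nat,nat))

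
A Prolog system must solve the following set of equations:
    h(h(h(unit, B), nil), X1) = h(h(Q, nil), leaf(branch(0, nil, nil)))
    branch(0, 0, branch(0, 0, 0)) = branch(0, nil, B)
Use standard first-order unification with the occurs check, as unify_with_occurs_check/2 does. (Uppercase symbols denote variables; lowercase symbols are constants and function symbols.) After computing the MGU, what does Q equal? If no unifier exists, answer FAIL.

FAIL

Decompose h/2: h(h(unit, B), nil) = h(Q, nil),  X1 = leaf(branch(0, nil, nil)).
Decompose h/2: h(unit, B) = Q,  nil = nil.
Bind Q := h(unit, B); no other remaining equation mentions Q.
Delete trivial equation nil = nil.
Bind X1 := leaf(branch(0, nil, nil)); no other remaining equation mentions X1.
Decompose branch/3: 0 = 0,  0 = nil,  branch(0, 0, 0) = B.
Delete trivial equation 0 = 0.
Clash: constants 0 and nil differ; no unifier exists.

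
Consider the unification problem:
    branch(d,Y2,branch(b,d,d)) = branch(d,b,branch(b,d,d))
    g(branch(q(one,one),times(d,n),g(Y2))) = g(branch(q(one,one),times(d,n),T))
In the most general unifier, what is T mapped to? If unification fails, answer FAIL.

Decompose branch/3: d = d,  Y2 = b,  branch(b,d,d) = branch(b,d,d).
Delete trivial equation d = d.
Bind Y2 := b; substituting into the one remaining equation that mentions Y2 gives: g(branch(q(one,one),times(d,n),g(b))) = g(branch(q(one,one),times(d,n),T)).
Delete trivial equation branch(b,d,d) = branch(b,d,d).
Decompose g/1: branch(q(one,one),times(d,n),g(b)) = branch(q(one,one),times(d,n),T).
Decompose branch/3: q(one,one) = q(one,one),  times(d,n) = times(d,n),  g(b) = T.
Delete trivial equation q(one,one) = q(one,one).
Delete trivial equation times(d,n) = times(d,n).
Bind T := g(b).
MGU = { Y2 -> b, T -> g(b) }, so T -> g(b).

g(b)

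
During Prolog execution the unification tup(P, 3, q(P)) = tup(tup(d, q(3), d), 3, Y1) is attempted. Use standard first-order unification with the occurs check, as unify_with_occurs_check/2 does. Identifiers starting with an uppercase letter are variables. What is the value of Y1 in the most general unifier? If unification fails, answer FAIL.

q(tup(d, q(3), d))

Decompose tup/3: P = tup(d, q(3), d),  3 = 3,  q(P) = Y1.
Bind P := tup(d, q(3), d); substituting into the one remaining equation that mentions P gives: q(tup(d, q(3), d)) = Y1.
Delete trivial equation 3 = 3.
Bind Y1 := q(tup(d, q(3), d)).
MGU = { P = tup(d, q(3), d), Y1 = q(tup(d, q(3), d)) }, so Y1 = q(tup(d, q(3), d)).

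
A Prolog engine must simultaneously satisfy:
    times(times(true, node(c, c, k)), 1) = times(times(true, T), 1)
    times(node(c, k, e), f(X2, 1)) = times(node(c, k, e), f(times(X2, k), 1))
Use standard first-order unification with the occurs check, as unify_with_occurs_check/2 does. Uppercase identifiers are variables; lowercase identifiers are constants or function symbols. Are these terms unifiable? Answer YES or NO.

Decompose times/2: times(true, node(c, c, k)) = times(true, T),  1 = 1.
Decompose times/2: true = true,  node(c, c, k) = T.
Delete trivial equation true = true.
Bind T := node(c, c, k); no other remaining equation mentions T.
Delete trivial equation 1 = 1.
Decompose times/2: node(c, k, e) = node(c, k, e),  f(X2, 1) = f(times(X2, k), 1).
Delete trivial equation node(c, k, e) = node(c, k, e).
Decompose f/2: X2 = times(X2, k),  1 = 1.
Occurs check fails: X2 occurs in times(X2, k); the equation X2 = times(X2, k) has no finite solution.

NO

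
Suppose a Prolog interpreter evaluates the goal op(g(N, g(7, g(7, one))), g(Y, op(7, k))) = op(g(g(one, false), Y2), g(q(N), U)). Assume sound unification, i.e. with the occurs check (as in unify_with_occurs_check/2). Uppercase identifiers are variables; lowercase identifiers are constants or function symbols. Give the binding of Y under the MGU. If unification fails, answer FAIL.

q(g(one, false))

Decompose op/2: g(N, g(7, g(7, one))) = g(g(one, false), Y2),  g(Y, op(7, k)) = g(q(N), U).
Decompose g/2: N = g(one, false),  g(7, g(7, one)) = Y2.
Bind N := g(one, false); substituting into the one remaining equation that mentions N gives: g(Y, op(7, k)) = g(q(g(one, false)), U).
Bind Y2 := g(7, g(7, one)); no other remaining equation mentions Y2.
Decompose g/2: Y = q(g(one, false)),  op(7, k) = U.
Bind Y := q(g(one, false)); no other remaining equation mentions Y.
Bind U := op(7, k).
MGU = { N ↦ g(one, false), Y2 ↦ g(7, g(7, one)), Y ↦ q(g(one, false)), U ↦ op(7, k) }, so Y ↦ q(g(one, false)).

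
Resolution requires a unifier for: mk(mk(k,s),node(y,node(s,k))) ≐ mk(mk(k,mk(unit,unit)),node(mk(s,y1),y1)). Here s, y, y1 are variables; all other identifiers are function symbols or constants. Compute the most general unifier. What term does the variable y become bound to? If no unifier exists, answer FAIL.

Decompose mk/2: mk(k,s) ≐ mk(k,mk(unit,unit)),  node(y,node(s,k)) ≐ node(mk(s,y1),y1).
Decompose mk/2: k ≐ k,  s ≐ mk(unit,unit).
Delete trivial equation k ≐ k.
Bind s := mk(unit,unit); substituting into the remaining equation gives: node(y,node(mk(unit,unit),k)) ≐ node(mk(mk(unit,unit),y1),y1).
Decompose node/2: y ≐ mk(mk(unit,unit),y1),  node(mk(unit,unit),k) ≐ y1.
Bind y := mk(mk(unit,unit),y1); no other remaining equation mentions y.
Bind y1 := node(mk(unit,unit),k). Substituting into the earlier binding gives y := mk(mk(unit,unit),node(mk(unit,unit),k)).
MGU = { s := mk(unit,unit), y := mk(mk(unit,unit),node(mk(unit,unit),k)), y1 := node(mk(unit,unit),k) }, so y := mk(mk(unit,unit),node(mk(unit,unit),k)).

mk(mk(unit,unit),node(mk(unit,unit),k))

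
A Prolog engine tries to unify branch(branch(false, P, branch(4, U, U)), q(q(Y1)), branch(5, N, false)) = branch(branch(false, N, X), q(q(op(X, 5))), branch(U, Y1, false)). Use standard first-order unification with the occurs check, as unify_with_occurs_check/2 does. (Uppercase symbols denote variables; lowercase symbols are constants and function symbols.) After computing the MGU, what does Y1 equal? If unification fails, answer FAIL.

op(branch(4, 5, 5), 5)

Decompose branch/3: branch(false, P, branch(4, U, U)) = branch(false, N, X),  q(q(Y1)) = q(q(op(X, 5))),  branch(5, N, false) = branch(U, Y1, false).
Decompose branch/3: false = false,  P = N,  branch(4, U, U) = X.
Delete trivial equation false = false.
Bind P := N; no other remaining equation mentions P.
Bind X := branch(4, U, U); substituting into the one remaining equation that mentions X gives: q(q(Y1)) = q(q(op(branch(4, U, U), 5))).
Decompose q/1: q(Y1) = q(op(branch(4, U, U), 5)).
Decompose q/1: Y1 = op(branch(4, U, U), 5).
Bind Y1 := op(branch(4, U, U), 5); substituting into the remaining equation gives: branch(5, N, false) = branch(U, op(branch(4, U, U), 5), false).
Decompose branch/3: 5 = U,  N = op(branch(4, U, U), 5),  false = false.
Bind U := 5; substituting into the one remaining equation that mentions U gives: N = op(branch(4, 5, 5), 5). Substituting into the earlier bindings gives X := branch(4, 5, 5), Y1 := op(branch(4, 5, 5), 5).
Bind N := op(branch(4, 5, 5), 5); no other remaining equation mentions N. Substituting into the earlier binding gives P := op(branch(4, 5, 5), 5).
Delete trivial equation false = false.
MGU = { P ↦ op(branch(4, 5, 5), 5), X ↦ branch(4, 5, 5), Y1 ↦ op(branch(4, 5, 5), 5), U ↦ 5, N ↦ op(branch(4, 5, 5), 5) }, so Y1 ↦ op(branch(4, 5, 5), 5).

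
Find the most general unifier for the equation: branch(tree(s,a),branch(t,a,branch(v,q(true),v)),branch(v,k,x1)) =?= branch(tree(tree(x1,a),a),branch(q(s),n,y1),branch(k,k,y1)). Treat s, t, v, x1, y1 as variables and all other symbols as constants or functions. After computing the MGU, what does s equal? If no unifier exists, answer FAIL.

Decompose branch/3: tree(s,a) =?= tree(tree(x1,a),a),  branch(t,a,branch(v,q(true),v)) =?= branch(q(s),n,y1),  branch(v,k,x1) =?= branch(k,k,y1).
Decompose tree/2: s =?= tree(x1,a),  a =?= a.
Bind s := tree(x1,a); substituting into the one remaining equation that mentions s gives: branch(t,a,branch(v,q(true),v)) =?= branch(q(tree(x1,a)),n,y1).
Delete trivial equation a =?= a.
Decompose branch/3: t =?= q(tree(x1,a)),  a =?= n,  branch(v,q(true),v) =?= y1.
Bind t := q(tree(x1,a)); no other remaining equation mentions t.
Clash: constants a and n differ; no unifier exists.

FAIL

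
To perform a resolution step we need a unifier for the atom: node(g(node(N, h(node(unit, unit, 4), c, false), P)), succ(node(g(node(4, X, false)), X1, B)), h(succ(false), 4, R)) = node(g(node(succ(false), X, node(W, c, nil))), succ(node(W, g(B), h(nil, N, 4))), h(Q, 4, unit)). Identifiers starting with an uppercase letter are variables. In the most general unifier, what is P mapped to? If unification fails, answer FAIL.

Decompose node/3: g(node(N, h(node(unit, unit, 4), c, false), P)) = g(node(succ(false), X, node(W, c, nil))),  succ(node(g(node(4, X, false)), X1, B)) = succ(node(W, g(B), h(nil, N, 4))),  h(succ(false), 4, R) = h(Q, 4, unit).
Decompose g/1: node(N, h(node(unit, unit, 4), c, false), P) = node(succ(false), X, node(W, c, nil)).
Decompose node/3: N = succ(false),  h(node(unit, unit, 4), c, false) = X,  P = node(W, c, nil).
Bind N := succ(false); substituting into the one remaining equation that mentions N gives: succ(node(g(node(4, X, false)), X1, B)) = succ(node(W, g(B), h(nil, succ(false), 4))).
Bind X := h(node(unit, unit, 4), c, false); substituting into the one remaining equation that mentions X gives: succ(node(g(node(4, h(node(unit, unit, 4), c, false), false)), X1, B)) = succ(node(W, g(B), h(nil, succ(false), 4))).
Bind P := node(W, c, nil); no other remaining equation mentions P.
Decompose succ/1: node(g(node(4, h(node(unit, unit, 4), c, false), false)), X1, B) = node(W, g(B), h(nil, succ(false), 4)).
Decompose node/3: g(node(4, h(node(unit, unit, 4), c, false), false)) = W,  X1 = g(B),  B = h(nil, succ(false), 4).
Bind W := g(node(4, h(node(unit, unit, 4), c, false), false)); no other remaining equation mentions W. Substituting into the earlier binding gives P := node(g(node(4, h(node(unit, unit, 4), c, false), false)), c, nil).
Bind X1 := g(B); no other remaining equation mentions X1.
Bind B := h(nil, succ(false), 4); no other remaining equation mentions B. Substituting into the earlier binding gives X1 := g(h(nil, succ(false), 4)).
Decompose h/3: succ(false) = Q,  4 = 4,  R = unit.
Bind Q := succ(false); no other remaining equation mentions Q.
Delete trivial equation 4 = 4.
Bind R := unit.
MGU = { N -> succ(false), X -> h(node(unit, unit, 4), c, false), P -> node(g(node(4, h(node(unit, unit, 4), c, false), false)), c, nil), W -> g(node(4, h(node(unit, unit, 4), c, false), false)), X1 -> g(h(nil, succ(false), 4)), B -> h(nil, succ(false), 4), Q -> succ(false), R -> unit }, so P -> node(g(node(4, h(node(unit, unit, 4), c, false), false)), c, nil).

node(g(node(4, h(node(unit, unit, 4), c, false), false)), c, nil)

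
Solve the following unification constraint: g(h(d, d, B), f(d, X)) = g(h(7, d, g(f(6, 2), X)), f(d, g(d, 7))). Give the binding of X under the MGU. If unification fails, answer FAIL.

Decompose g/2: h(d, d, B) = h(7, d, g(f(6, 2), X)),  f(d, X) = f(d, g(d, 7)).
Decompose h/3: d = 7,  d = d,  B = g(f(6, 2), X).
Clash: constants d and 7 differ; no unifier exists.

FAIL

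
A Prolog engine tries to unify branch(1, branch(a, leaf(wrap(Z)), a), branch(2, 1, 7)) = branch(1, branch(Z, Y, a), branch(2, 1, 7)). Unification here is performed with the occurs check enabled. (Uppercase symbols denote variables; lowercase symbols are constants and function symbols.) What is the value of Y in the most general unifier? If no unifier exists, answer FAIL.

leaf(wrap(a))

Decompose branch/3: 1 = 1,  branch(a, leaf(wrap(Z)), a) = branch(Z, Y, a),  branch(2, 1, 7) = branch(2, 1, 7).
Delete trivial equation 1 = 1.
Decompose branch/3: a = Z,  leaf(wrap(Z)) = Y,  a = a.
Bind Z := a; substituting into the one remaining equation that mentions Z gives: leaf(wrap(a)) = Y.
Bind Y := leaf(wrap(a)); no other remaining equation mentions Y.
Delete trivial equation a = a.
Delete trivial equation branch(2, 1, 7) = branch(2, 1, 7).
MGU = { Z ↦ a, Y ↦ leaf(wrap(a)) }, so Y ↦ leaf(wrap(a)).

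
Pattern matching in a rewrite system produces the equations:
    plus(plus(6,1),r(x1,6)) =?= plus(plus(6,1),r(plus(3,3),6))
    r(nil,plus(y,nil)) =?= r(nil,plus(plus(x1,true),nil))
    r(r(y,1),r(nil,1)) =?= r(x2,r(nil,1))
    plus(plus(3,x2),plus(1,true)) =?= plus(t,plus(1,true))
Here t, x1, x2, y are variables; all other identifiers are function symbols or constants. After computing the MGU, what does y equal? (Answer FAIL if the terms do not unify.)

Decompose plus/2: plus(6,1) =?= plus(6,1),  r(x1,6) =?= r(plus(3,3),6).
Delete trivial equation plus(6,1) =?= plus(6,1).
Decompose r/2: x1 =?= plus(3,3),  6 =?= 6.
Bind x1 := plus(3,3); substituting into the one remaining equation that mentions x1 gives: r(nil,plus(y,nil)) =?= r(nil,plus(plus(plus(3,3),true),nil)).
Delete trivial equation 6 =?= 6.
Decompose r/2: nil =?= nil,  plus(y,nil) =?= plus(plus(plus(3,3),true),nil).
Delete trivial equation nil =?= nil.
Decompose plus/2: y =?= plus(plus(3,3),true),  nil =?= nil.
Bind y := plus(plus(3,3),true); substituting into the one remaining equation that mentions y gives: r(r(plus(plus(3,3),true),1),r(nil,1)) =?= r(x2,r(nil,1)).
Delete trivial equation nil =?= nil.
Decompose r/2: r(plus(plus(3,3),true),1) =?= x2,  r(nil,1) =?= r(nil,1).
Bind x2 := r(plus(plus(3,3),true),1); substituting into the one remaining equation that mentions x2 gives: plus(plus(3,r(plus(plus(3,3),true),1)),plus(1,true)) =?= plus(t,plus(1,true)).
Delete trivial equation r(nil,1) =?= r(nil,1).
Decompose plus/2: plus(3,r(plus(plus(3,3),true),1)) =?= t,  plus(1,true) =?= plus(1,true).
Bind t := plus(3,r(plus(plus(3,3),true),1)); no other remaining equation mentions t.
Delete trivial equation plus(1,true) =?= plus(1,true).
MGU = { x1 ↦ plus(3,3), y ↦ plus(plus(3,3),true), x2 ↦ r(plus(plus(3,3),true),1), t ↦ plus(3,r(plus(plus(3,3),true),1)) }, so y ↦ plus(plus(3,3),true).

plus(plus(3,3),true)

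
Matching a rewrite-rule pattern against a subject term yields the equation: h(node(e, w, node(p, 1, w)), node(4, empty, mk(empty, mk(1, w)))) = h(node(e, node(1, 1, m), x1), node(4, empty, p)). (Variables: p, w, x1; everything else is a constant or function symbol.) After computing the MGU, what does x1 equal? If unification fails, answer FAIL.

Decompose h/2: node(e, w, node(p, 1, w)) = node(e, node(1, 1, m), x1),  node(4, empty, mk(empty, mk(1, w))) = node(4, empty, p).
Decompose node/3: e = e,  w = node(1, 1, m),  node(p, 1, w) = x1.
Delete trivial equation e = e.
Bind w := node(1, 1, m); substituting into the remaining equations gives: node(p, 1, node(1, 1, m)) = x1,  node(4, empty, mk(empty, mk(1, node(1, 1, m)))) = node(4, empty, p).
Bind x1 := node(p, 1, node(1, 1, m)); no other remaining equation mentions x1.
Decompose node/3: 4 = 4,  empty = empty,  mk(empty, mk(1, node(1, 1, m))) = p.
Delete trivial equation 4 = 4.
Delete trivial equation empty = empty.
Bind p := mk(empty, mk(1, node(1, 1, m))). Substituting into the earlier binding gives x1 := node(mk(empty, mk(1, node(1, 1, m))), 1, node(1, 1, m)).
MGU = { w := node(1, 1, m), x1 := node(mk(empty, mk(1, node(1, 1, m))), 1, node(1, 1, m)), p := mk(empty, mk(1, node(1, 1, m))) }, so x1 := node(mk(empty, mk(1, node(1, 1, m))), 1, node(1, 1, m)).

node(mk(empty, mk(1, node(1, 1, m))), 1, node(1, 1, m))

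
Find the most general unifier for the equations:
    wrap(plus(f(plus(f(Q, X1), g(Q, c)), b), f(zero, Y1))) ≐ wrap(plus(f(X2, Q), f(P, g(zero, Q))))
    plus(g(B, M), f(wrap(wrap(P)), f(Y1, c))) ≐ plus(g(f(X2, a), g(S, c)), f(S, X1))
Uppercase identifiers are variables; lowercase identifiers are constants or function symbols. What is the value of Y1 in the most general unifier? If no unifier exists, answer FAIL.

Decompose wrap/1: plus(f(plus(f(Q, X1), g(Q, c)), b), f(zero, Y1)) ≐ plus(f(X2, Q), f(P, g(zero, Q))).
Decompose plus/2: f(plus(f(Q, X1), g(Q, c)), b) ≐ f(X2, Q),  f(zero, Y1) ≐ f(P, g(zero, Q)).
Decompose f/2: plus(f(Q, X1), g(Q, c)) ≐ X2,  b ≐ Q.
Bind X2 := plus(f(Q, X1), g(Q, c)); substituting into the one remaining equation that mentions X2 gives: plus(g(B, M), f(wrap(wrap(P)), f(Y1, c))) ≐ plus(g(f(plus(f(Q, X1), g(Q, c)), a), g(S, c)), f(S, X1)).
Bind Q := b; substituting into the remaining equations gives: f(zero, Y1) ≐ f(P, g(zero, b)),  plus(g(B, M), f(wrap(wrap(P)), f(Y1, c))) ≐ plus(g(f(plus(f(b, X1), g(b, c)), a), g(S, c)), f(S, X1)). Substituting into the earlier binding gives X2 := plus(f(b, X1), g(b, c)).
Decompose f/2: zero ≐ P,  Y1 ≐ g(zero, b).
Bind P := zero; substituting into the one remaining equation that mentions P gives: plus(g(B, M), f(wrap(wrap(zero)), f(Y1, c))) ≐ plus(g(f(plus(f(b, X1), g(b, c)), a), g(S, c)), f(S, X1)).
Bind Y1 := g(zero, b); substituting into the remaining equation gives: plus(g(B, M), f(wrap(wrap(zero)), f(g(zero, b), c))) ≐ plus(g(f(plus(f(b, X1), g(b, c)), a), g(S, c)), f(S, X1)).
Decompose plus/2: g(B, M) ≐ g(f(plus(f(b, X1), g(b, c)), a), g(S, c)),  f(wrap(wrap(zero)), f(g(zero, b), c)) ≐ f(S, X1).
Decompose g/2: B ≐ f(plus(f(b, X1), g(b, c)), a),  M ≐ g(S, c).
Bind B := f(plus(f(b, X1), g(b, c)), a); no other remaining equation mentions B.
Bind M := g(S, c); no other remaining equation mentions M.
Decompose f/2: wrap(wrap(zero)) ≐ S,  f(g(zero, b), c) ≐ X1.
Bind S := wrap(wrap(zero)); no other remaining equation mentions S. Substituting into the earlier binding gives M := g(wrap(wrap(zero)), c).
Bind X1 := f(g(zero, b), c). Substituting into the earlier bindings gives X2 := plus(f(b, f(g(zero, b), c)), g(b, c)), B := f(plus(f(b, f(g(zero, b), c)), g(b, c)), a).
MGU = { X2 -> plus(f(b, f(g(zero, b), c)), g(b, c)), Q -> b, P -> zero, Y1 -> g(zero, b), B -> f(plus(f(b, f(g(zero, b), c)), g(b, c)), a), M -> g(wrap(wrap(zero)), c), S -> wrap(wrap(zero)), X1 -> f(g(zero, b), c) }, so Y1 -> g(zero, b).

g(zero, b)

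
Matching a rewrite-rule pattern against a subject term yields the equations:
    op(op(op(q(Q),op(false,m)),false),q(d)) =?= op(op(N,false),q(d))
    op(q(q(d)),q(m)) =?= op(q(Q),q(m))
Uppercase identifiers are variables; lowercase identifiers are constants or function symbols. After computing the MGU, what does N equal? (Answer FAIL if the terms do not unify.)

Decompose op/2: op(op(q(Q),op(false,m)),false) =?= op(N,false),  q(d) =?= q(d).
Decompose op/2: op(q(Q),op(false,m)) =?= N,  false =?= false.
Bind N := op(q(Q),op(false,m)); no other remaining equation mentions N.
Delete trivial equation false =?= false.
Delete trivial equation q(d) =?= q(d).
Decompose op/2: q(q(d)) =?= q(Q),  q(m) =?= q(m).
Decompose q/1: q(d) =?= Q.
Bind Q := q(d); no other remaining equation mentions Q. Substituting into the earlier binding gives N := op(q(q(d)),op(false,m)).
Delete trivial equation q(m) =?= q(m).
MGU = { N := op(q(q(d)),op(false,m)), Q := q(d) }, so N := op(q(q(d)),op(false,m)).

op(q(q(d)),op(false,m))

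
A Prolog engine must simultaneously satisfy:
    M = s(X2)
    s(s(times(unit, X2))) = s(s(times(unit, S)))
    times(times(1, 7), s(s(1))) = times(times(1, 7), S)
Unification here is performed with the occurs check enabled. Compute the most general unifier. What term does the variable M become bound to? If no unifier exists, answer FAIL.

Bind M := s(X2); no other remaining equation mentions M.
Decompose s/1: s(times(unit, X2)) = s(times(unit, S)).
Decompose s/1: times(unit, X2) = times(unit, S).
Decompose times/2: unit = unit,  X2 = S.
Delete trivial equation unit = unit.
Bind X2 := S; no other remaining equation mentions X2. Substituting into the earlier binding gives M := s(S).
Decompose times/2: times(1, 7) = times(1, 7),  s(s(1)) = S.
Delete trivial equation times(1, 7) = times(1, 7).
Bind S := s(s(1)). Substituting into the earlier bindings gives M := s(s(s(1))), X2 := s(s(1)).
MGU = { M -> s(s(s(1))), X2 -> s(s(1)), S -> s(s(1)) }, so M -> s(s(s(1))).

s(s(s(1)))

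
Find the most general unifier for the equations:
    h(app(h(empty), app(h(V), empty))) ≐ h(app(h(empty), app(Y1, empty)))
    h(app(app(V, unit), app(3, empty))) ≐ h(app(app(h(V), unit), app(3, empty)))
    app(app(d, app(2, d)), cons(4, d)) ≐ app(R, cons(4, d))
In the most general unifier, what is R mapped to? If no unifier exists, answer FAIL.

FAIL

Decompose h/1: app(h(empty), app(h(V), empty)) ≐ app(h(empty), app(Y1, empty)).
Decompose app/2: h(empty) ≐ h(empty),  app(h(V), empty) ≐ app(Y1, empty).
Delete trivial equation h(empty) ≐ h(empty).
Decompose app/2: h(V) ≐ Y1,  empty ≐ empty.
Bind Y1 := h(V); no other remaining equation mentions Y1.
Delete trivial equation empty ≐ empty.
Decompose h/1: app(app(V, unit), app(3, empty)) ≐ app(app(h(V), unit), app(3, empty)).
Decompose app/2: app(V, unit) ≐ app(h(V), unit),  app(3, empty) ≐ app(3, empty).
Decompose app/2: V ≐ h(V),  unit ≐ unit.
Occurs check fails: V occurs in h(V); the equation V ≐ h(V) has no finite solution.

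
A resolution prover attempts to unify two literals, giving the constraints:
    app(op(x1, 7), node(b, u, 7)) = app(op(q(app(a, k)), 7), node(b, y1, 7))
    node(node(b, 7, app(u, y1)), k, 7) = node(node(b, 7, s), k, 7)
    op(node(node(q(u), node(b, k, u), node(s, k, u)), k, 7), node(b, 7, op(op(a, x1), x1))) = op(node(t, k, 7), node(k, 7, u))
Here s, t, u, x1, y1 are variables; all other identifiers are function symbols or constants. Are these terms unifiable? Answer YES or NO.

Decompose app/2: op(x1, 7) = op(q(app(a, k)), 7),  node(b, u, 7) = node(b, y1, 7).
Decompose op/2: x1 = q(app(a, k)),  7 = 7.
Bind x1 := q(app(a, k)); substituting into the one remaining equation that mentions x1 gives: op(node(node(q(u), node(b, k, u), node(s, k, u)), k, 7), node(b, 7, op(op(a, q(app(a, k))), q(app(a, k))))) = op(node(t, k, 7), node(k, 7, u)).
Delete trivial equation 7 = 7.
Decompose node/3: b = b,  u = y1,  7 = 7.
Delete trivial equation b = b.
Bind u := y1; substituting into the 2 remaining equations that mention u gives: node(node(b, 7, app(y1, y1)), k, 7) = node(node(b, 7, s), k, 7),  op(node(node(q(y1), node(b, k, y1), node(s, k, y1)), k, 7), node(b, 7, op(op(a, q(app(a, k))), q(app(a, k))))) = op(node(t, k, 7), node(k, 7, y1)).
Delete trivial equation 7 = 7.
Decompose node/3: node(b, 7, app(y1, y1)) = node(b, 7, s),  k = k,  7 = 7.
Decompose node/3: b = b,  7 = 7,  app(y1, y1) = s.
Delete trivial equation b = b.
Delete trivial equation 7 = 7.
Bind s := app(y1, y1); substituting into the one remaining equation that mentions s gives: op(node(node(q(y1), node(b, k, y1), node(app(y1, y1), k, y1)), k, 7), node(b, 7, op(op(a, q(app(a, k))), q(app(a, k))))) = op(node(t, k, 7), node(k, 7, y1)).
Delete trivial equation k = k.
Delete trivial equation 7 = 7.
Decompose op/2: node(node(q(y1), node(b, k, y1), node(app(y1, y1), k, y1)), k, 7) = node(t, k, 7),  node(b, 7, op(op(a, q(app(a, k))), q(app(a, k)))) = node(k, 7, y1).
Decompose node/3: node(q(y1), node(b, k, y1), node(app(y1, y1), k, y1)) = t,  k = k,  7 = 7.
Bind t := node(q(y1), node(b, k, y1), node(app(y1, y1), k, y1)); no other remaining equation mentions t.
Delete trivial equation k = k.
Delete trivial equation 7 = 7.
Decompose node/3: b = k,  7 = 7,  op(op(a, q(app(a, k))), q(app(a, k))) = y1.
Clash: constants b and k differ; no unifier exists.

NO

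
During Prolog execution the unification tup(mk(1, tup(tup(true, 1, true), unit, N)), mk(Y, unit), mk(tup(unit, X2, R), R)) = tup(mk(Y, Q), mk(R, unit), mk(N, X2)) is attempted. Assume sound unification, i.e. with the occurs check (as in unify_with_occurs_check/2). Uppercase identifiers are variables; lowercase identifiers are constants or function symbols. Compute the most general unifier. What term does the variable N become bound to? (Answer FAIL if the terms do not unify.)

Decompose tup/3: mk(1, tup(tup(true, 1, true), unit, N)) = mk(Y, Q),  mk(Y, unit) = mk(R, unit),  mk(tup(unit, X2, R), R) = mk(N, X2).
Decompose mk/2: 1 = Y,  tup(tup(true, 1, true), unit, N) = Q.
Bind Y := 1; substituting into the one remaining equation that mentions Y gives: mk(1, unit) = mk(R, unit).
Bind Q := tup(tup(true, 1, true), unit, N); no other remaining equation mentions Q.
Decompose mk/2: 1 = R,  unit = unit.
Bind R := 1; substituting into the one remaining equation that mentions R gives: mk(tup(unit, X2, 1), 1) = mk(N, X2).
Delete trivial equation unit = unit.
Decompose mk/2: tup(unit, X2, 1) = N,  1 = X2.
Bind N := tup(unit, X2, 1); no other remaining equation mentions N. Substituting into the earlier binding gives Q := tup(tup(true, 1, true), unit, tup(unit, X2, 1)).
Bind X2 := 1. Substituting into the earlier bindings gives Q := tup(tup(true, 1, true), unit, tup(unit, 1, 1)), N := tup(unit, 1, 1).
MGU = { Y = 1, Q = tup(tup(true, 1, true), unit, tup(unit, 1, 1)), R = 1, N = tup(unit, 1, 1), X2 = 1 }, so N = tup(unit, 1, 1).

tup(unit, 1, 1)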